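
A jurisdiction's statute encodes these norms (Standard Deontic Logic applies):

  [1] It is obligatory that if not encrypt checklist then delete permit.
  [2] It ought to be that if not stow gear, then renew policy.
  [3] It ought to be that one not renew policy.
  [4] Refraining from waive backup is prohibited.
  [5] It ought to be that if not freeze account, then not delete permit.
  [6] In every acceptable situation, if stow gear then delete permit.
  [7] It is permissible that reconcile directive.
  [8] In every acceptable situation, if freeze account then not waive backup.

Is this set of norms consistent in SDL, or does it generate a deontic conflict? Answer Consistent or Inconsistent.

From premise 3 we have O(¬renew_policy).
Premise 2, O(¬stow_gear → renew_policy), contraposes to O(¬renew_policy → stow_gear); with O(¬renew_policy) we get O(stow_gear).
Applying K to premise 6 (O(stow_gear → delete_permit)) and O(stow_gear) yields O(delete_permit).
Premise 5 is O(¬freeze_account → ¬delete_permit); contrapositively O(delete_permit → freeze_account). Since O(delete_permit) holds, K gives O(freeze_account).
From O(freeze_account) and premise 8, O(freeze_account → ¬waive_backup), we obtain O(¬waive_backup).
Yet premise 4 is F(¬waive_backup), i.e. O(waive_backup).
We now have both O(¬waive_backup) and O(waive_backup) — waive_backup is simultaneously obligatory and forbidden, violating the D-axiom.

Inconsistent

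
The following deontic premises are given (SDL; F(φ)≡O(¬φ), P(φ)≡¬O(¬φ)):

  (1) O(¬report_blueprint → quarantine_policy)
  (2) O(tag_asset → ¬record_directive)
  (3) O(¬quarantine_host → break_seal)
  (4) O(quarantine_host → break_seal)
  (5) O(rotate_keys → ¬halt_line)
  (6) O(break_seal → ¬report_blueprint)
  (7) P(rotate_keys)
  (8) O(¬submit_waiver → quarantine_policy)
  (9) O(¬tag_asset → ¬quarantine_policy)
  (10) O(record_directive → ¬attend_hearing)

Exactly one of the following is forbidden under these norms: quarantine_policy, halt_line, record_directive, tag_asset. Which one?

Premises 4 and 3 are O(quarantine_host → break_seal) and O(¬quarantine_host → break_seal); every ideal world satisfies quarantine_host or ¬quarantine_host, so in either case break_seal holds — hence O(break_seal).
Applying K to premise 6 (O(break_seal → ¬report_blueprint)) and O(break_seal) yields O(¬report_blueprint).
Premise 1 is O(¬report_blueprint → quarantine_policy); since O(¬report_blueprint), deontic closure gives O(quarantine_policy).
Premise 9 is O(¬tag_asset → ¬quarantine_policy); contrapositively O(quarantine_policy → tag_asset). Since O(quarantine_policy) holds, K gives O(tag_asset).
From O(tag_asset) and premise 2, O(tag_asset → ¬record_directive), we obtain O(¬record_directive).
So O(¬record_directive) holds, i.e. record_directive is forbidden. None of the other listed options is forbidden under the premises.

record_directive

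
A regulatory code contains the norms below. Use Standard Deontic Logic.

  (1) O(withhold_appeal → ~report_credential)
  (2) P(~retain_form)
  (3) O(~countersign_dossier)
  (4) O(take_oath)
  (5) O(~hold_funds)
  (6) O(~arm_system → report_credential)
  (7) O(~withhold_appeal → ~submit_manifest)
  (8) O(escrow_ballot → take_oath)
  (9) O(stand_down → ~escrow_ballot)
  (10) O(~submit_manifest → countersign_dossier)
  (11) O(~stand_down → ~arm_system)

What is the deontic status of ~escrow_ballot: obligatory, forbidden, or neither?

From premise 3 we have O(~countersign_dossier).
Premise 10, O(~submit_manifest → countersign_dossier), contraposes to O(~countersign_dossier → submit_manifest); with O(~countersign_dossier) we get O(submit_manifest).
The contrapositive of premise 7 (O(~withhold_appeal → ~submit_manifest)) is O(submit_manifest → withhold_appeal), and O(submit_manifest) is already established, so O(withhold_appeal).
Premise 1 is O(withhold_appeal → ~report_credential); since O(withhold_appeal), deontic closure gives O(~report_credential).
Premise 6 is O(~arm_system → report_credential); contrapositively O(~report_credential → arm_system). Since O(~report_credential) holds, K gives O(arm_system).
Premise 11 is O(~stand_down → ~arm_system); contrapositively O(arm_system → stand_down). Since O(arm_system) holds, K gives O(stand_down).
With premise 9, O(stand_down → ~escrow_ballot), the K-axiom yields O(~escrow_ballot).
Premises 2, 4, 5, 8 do not contribute to this derivation.
Hence ~escrow_ballot is obligatory.

Obligatory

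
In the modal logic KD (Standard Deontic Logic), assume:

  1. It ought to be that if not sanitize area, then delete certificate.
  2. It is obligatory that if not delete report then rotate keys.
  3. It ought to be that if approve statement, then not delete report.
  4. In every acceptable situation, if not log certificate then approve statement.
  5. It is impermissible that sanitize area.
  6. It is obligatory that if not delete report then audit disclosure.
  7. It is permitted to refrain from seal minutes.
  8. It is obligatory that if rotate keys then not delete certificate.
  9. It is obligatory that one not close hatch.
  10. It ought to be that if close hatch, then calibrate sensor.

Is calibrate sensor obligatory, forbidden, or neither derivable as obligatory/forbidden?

Premise 10 is O(close_hatch → calibrate_sensor), but O(close_hatch) is not derivable from the premises, so it does not yield O(calibrate_sensor).
No premise or chain of K-axiom applications forces O(calibrate_sensor), and none forces O(¬calibrate_sensor). So calibrate_sensor is neither obligatory nor forbidden under these norms.

Neither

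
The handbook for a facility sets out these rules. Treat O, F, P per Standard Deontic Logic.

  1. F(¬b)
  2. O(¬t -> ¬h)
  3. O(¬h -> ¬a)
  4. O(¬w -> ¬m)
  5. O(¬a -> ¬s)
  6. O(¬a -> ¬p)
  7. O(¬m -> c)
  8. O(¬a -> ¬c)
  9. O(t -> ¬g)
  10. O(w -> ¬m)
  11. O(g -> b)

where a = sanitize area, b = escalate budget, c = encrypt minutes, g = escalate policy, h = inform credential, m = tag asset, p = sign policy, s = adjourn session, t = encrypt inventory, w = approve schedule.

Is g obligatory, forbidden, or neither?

Premises 10 and 4 are O(w -> ¬m) and O(¬w -> ¬m); every ideal world satisfies w or ¬w, so in either case ¬m holds — hence O(¬m).
Premise 7 is O(¬m -> c); since O(¬m), deontic closure gives O(c).
The contrapositive of premise 8 (O(¬a -> ¬c)) is O(c -> a), and O(c) is already established, so O(a).
The contrapositive of premise 3 (O(¬h -> ¬a)) is O(a -> h), and O(a) is already established, so O(h).
Premise 2 is O(¬t -> ¬h); contrapositively O(h -> t). Since O(h) holds, K gives O(t).
Applying K to premise 9 (O(t -> ¬g)) and O(t) yields O(¬g).
Premises 1, 5, 6, 11 do not contribute to this derivation.
Thus O(¬g), which is F(g): g is forbidden.

Forbidden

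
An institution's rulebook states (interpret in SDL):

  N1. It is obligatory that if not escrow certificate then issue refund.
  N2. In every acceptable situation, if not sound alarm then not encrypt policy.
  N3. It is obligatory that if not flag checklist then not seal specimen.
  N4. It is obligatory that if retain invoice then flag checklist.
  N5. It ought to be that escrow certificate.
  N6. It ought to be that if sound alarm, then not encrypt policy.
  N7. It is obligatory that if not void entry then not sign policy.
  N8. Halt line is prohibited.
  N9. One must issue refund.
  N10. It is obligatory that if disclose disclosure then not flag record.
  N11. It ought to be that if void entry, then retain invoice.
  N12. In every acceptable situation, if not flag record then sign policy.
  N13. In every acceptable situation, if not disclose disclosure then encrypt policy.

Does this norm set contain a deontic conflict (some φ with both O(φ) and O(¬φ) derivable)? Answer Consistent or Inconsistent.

Premise 1 is O(¬escrow_certificate → issue_refund); even if O(issue_refund) held, inferring O(¬escrow_certificate) would be affirming the consequent — invalid.
So O(¬escrow_certificate) is not derivable, and the apparent clash with O(escrow_certificate) does not arise.
A world satisfying every obligation exists (e.g. disclose_disclosure=true, encrypt_policy=false, escrow_certificate=true, flag_checklist=true, flag_record=false, halt_line=false, issue_refund=true, retain_invoice=true, seal_specimen=false, sign_policy=true, sound_alarm=false, void_entry=true); no atom is both obligatory and forbidden, so the set is consistent.

Consistent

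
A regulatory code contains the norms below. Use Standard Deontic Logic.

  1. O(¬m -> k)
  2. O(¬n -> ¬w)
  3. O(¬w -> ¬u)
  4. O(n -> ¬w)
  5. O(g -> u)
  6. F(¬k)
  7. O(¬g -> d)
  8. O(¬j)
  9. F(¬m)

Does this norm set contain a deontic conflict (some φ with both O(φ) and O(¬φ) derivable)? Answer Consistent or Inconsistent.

Consistent

Premise 1 is O(¬m -> k); even if O(k) held, inferring O(¬m) would be affirming the consequent — invalid.
So O(¬m) is not derivable, and the apparent clash with O(m) does not arise.
A world satisfying every obligation exists (e.g. d=true, g=false, j=false, k=true, m=true, n=false, u=false, w=false); no atom is both obligatory and forbidden, so the set is consistent.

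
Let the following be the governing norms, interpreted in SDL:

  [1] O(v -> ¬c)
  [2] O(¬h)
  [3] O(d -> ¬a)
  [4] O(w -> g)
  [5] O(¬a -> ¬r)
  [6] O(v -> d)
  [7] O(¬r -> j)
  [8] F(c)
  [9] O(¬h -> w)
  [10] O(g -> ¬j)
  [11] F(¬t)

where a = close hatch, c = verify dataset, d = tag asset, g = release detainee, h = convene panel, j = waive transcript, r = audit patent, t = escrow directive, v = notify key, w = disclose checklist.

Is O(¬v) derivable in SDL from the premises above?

Yes

Premise 2 states O(¬h) outright.
Applying K to premise 9 (O(¬h -> w)) and O(¬h) yields O(w).
Applying K to premise 4 (O(w -> g)) and O(w) yields O(g).
From O(g) and premise 10, O(g -> ¬j), we obtain O(¬j).
The contrapositive of premise 7 (O(¬r -> j)) is O(¬j -> r), and O(¬j) is already established, so O(r).
The contrapositive of premise 5 (O(¬a -> ¬r)) is O(r -> a), and O(r) is already established, so O(a).
Premise 3 is O(d -> ¬a); contrapositively O(a -> ¬d). Since O(a) holds, K gives O(¬d).
The contrapositive of premise 6 (O(v -> d)) is O(¬d -> ¬v), and O(¬d) is already established, so O(¬v).
Premises 1, 8, 11 do not contribute to this derivation.
So O(¬v) follows.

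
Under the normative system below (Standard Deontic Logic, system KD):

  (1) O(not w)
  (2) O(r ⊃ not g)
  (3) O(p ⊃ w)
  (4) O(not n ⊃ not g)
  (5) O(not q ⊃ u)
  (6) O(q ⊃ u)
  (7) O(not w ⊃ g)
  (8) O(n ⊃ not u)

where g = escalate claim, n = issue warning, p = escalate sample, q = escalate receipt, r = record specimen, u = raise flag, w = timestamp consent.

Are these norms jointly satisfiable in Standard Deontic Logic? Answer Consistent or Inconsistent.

By case analysis on not q: premise 5 gives O(not q ⊃ u) and premise 6 gives O(q ⊃ u), so O(u) either way.
Premise 8 is O(n ⊃ not u); contrapositively O(u ⊃ not n). Since O(u) holds, K gives O(not n).
Premise 4 is O(not n ⊃ not g); since O(not n), deontic closure gives O(not g).
Premise 7 is O(not w ⊃ g); contrapositively O(not g ⊃ w). Since O(not g) holds, K gives O(w).
But premise 1 directly asserts O(not w).
We now have both O(w) and O(not w) — w is simultaneously obligatory and forbidden, violating the D-axiom.

Inconsistent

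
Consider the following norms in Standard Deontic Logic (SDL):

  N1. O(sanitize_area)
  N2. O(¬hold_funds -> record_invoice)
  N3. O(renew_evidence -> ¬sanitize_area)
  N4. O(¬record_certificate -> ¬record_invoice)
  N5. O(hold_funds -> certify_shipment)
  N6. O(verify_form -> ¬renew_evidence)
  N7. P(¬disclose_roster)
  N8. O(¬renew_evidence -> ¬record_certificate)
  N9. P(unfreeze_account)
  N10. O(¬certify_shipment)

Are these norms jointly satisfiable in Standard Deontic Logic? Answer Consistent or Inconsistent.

Inconsistent

Premise 1 gives O(sanitize_area).
Premise 3 is O(renew_evidence -> ¬sanitize_area); contrapositively O(sanitize_area -> ¬renew_evidence). Since O(sanitize_area) holds, K gives O(¬renew_evidence).
With premise 8, O(¬renew_evidence -> ¬record_certificate), the K-axiom yields O(¬record_certificate).
With premise 4, O(¬record_certificate -> ¬record_invoice), the K-axiom yields O(¬record_invoice).
The contrapositive of premise 2 (O(¬hold_funds -> record_invoice)) is O(¬record_invoice -> hold_funds), and O(¬record_invoice) is already established, so O(hold_funds).
With premise 5, O(hold_funds -> certify_shipment), the K-axiom yields O(certify_shipment).
However, premise 10 gives O(¬certify_shipment).
We now have both O(certify_shipment) and O(¬certify_shipment) — certify_shipment is simultaneously obligatory and forbidden, violating the D-axiom.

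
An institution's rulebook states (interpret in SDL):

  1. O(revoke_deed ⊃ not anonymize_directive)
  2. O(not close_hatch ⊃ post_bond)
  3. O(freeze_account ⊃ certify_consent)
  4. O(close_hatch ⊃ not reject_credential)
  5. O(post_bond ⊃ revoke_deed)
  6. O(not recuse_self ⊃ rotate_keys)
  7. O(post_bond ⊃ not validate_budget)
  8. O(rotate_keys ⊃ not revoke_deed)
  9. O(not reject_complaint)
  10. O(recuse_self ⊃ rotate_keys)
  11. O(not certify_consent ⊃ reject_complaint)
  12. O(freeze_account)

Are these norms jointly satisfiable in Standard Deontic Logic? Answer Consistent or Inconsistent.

Premise 11 is O(not certify_consent ⊃ reject_complaint), but O(not certify_consent) is not derivable from the premises, so it does not yield O(reject_complaint).
So O(reject_complaint) is not derivable, and the apparent clash with O(not reject_complaint) does not arise.
A world satisfying every obligation exists (e.g. anonymize_directive=false, certify_consent=true, close_hatch=true, freeze_account=true, post_bond=false, recuse_self=false, reject_complaint=false, reject_credential=false, revoke_deed=false, rotate_keys=true, validate_budget=false); no atom is both obligatory and forbidden, so the set is consistent.

Consistent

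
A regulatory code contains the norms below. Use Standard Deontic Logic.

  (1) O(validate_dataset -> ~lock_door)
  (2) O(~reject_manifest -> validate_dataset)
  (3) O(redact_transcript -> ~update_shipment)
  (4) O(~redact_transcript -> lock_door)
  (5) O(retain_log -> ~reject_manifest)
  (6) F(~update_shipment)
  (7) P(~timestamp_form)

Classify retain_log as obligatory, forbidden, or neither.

F(~update_shipment) at premise 6 means O(update_shipment).
Premise 3 is O(redact_transcript -> ~update_shipment); contrapositively O(update_shipment -> ~redact_transcript). Since O(update_shipment) holds, K gives O(~redact_transcript).
With premise 4, O(~redact_transcript -> lock_door), the K-axiom yields O(lock_door).
The contrapositive of premise 1 (O(validate_dataset -> ~lock_door)) is O(lock_door -> ~validate_dataset), and O(lock_door) is already established, so O(~validate_dataset).
The contrapositive of premise 2 (O(~reject_manifest -> validate_dataset)) is O(~validate_dataset -> reject_manifest), and O(~validate_dataset) is already established, so O(reject_manifest).
Premise 5, O(retain_log -> ~reject_manifest), contraposes to O(reject_manifest -> ~retain_log); with O(reject_manifest) we get O(~retain_log).
Premise 7 does not contribute to this derivation.
Thus O(~retain_log), which is F(retain_log): retain_log is forbidden.

Forbidden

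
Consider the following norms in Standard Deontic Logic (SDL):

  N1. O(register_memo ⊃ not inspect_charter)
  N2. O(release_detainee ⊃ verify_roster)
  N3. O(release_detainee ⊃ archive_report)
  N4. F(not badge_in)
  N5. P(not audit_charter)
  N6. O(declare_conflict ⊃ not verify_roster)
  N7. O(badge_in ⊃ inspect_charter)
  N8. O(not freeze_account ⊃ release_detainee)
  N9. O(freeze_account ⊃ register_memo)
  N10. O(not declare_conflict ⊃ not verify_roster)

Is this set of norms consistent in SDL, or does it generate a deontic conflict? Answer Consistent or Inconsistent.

By case analysis on not declare_conflict: premise 10 gives O(not declare_conflict ⊃ not verify_roster) and premise 6 gives O(declare_conflict ⊃ not verify_roster), so O(not verify_roster) either way.
The contrapositive of premise 2 (O(release_detainee ⊃ verify_roster)) is O(not verify_roster ⊃ not release_detainee), and O(not verify_roster) is already established, so O(not release_detainee).
The contrapositive of premise 8 (O(not freeze_account ⊃ release_detainee)) is O(not release_detainee ⊃ freeze_account), and O(not release_detainee) is already established, so O(freeze_account).
Applying K to premise 9 (O(freeze_account ⊃ register_memo)) and O(freeze_account) yields O(register_memo).
Applying K to premise 1 (O(register_memo ⊃ not inspect_charter)) and O(register_memo) yields O(not inspect_charter).
Premise 7 is O(badge_in ⊃ inspect_charter); contrapositively O(not inspect_charter ⊃ not badge_in). Since O(not inspect_charter) holds, K gives O(not badge_in).
Yet premise 4 is F(not badge_in), i.e. O(badge_in).
We now have both O(not badge_in) and O(badge_in) — badge_in is simultaneously obligatory and forbidden, violating the D-axiom.

Inconsistent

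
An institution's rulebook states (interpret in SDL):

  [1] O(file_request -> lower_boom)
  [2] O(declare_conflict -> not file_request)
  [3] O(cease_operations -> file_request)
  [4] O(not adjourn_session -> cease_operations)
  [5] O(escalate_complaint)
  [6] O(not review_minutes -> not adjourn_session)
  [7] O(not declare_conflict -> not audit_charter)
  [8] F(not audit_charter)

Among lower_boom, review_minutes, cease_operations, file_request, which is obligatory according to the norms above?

Premise 8 is F(not audit_charter), i.e. O(audit_charter).
Premise 7 is O(not declare_conflict -> not audit_charter); contrapositively O(audit_charter -> declare_conflict). Since O(audit_charter) holds, K gives O(declare_conflict).
Applying K to premise 2 (O(declare_conflict -> not file_request)) and O(declare_conflict) yields O(not file_request).
The contrapositive of premise 3 (O(cease_operations -> file_request)) is O(not file_request -> not cease_operations), and O(not file_request) is already established, so O(not cease_operations).
The contrapositive of premise 4 (O(not adjourn_session -> cease_operations)) is O(not cease_operations -> adjourn_session), and O(not cease_operations) is already established, so O(adjourn_session).
The contrapositive of premise 6 (O(not review_minutes -> not adjourn_session)) is O(adjourn_session -> review_minutes), and O(adjourn_session) is already established, so O(review_minutes).
So O(review_minutes) holds — review_minutes is obligatory. None of the other listed options is made obligatory by any chain of premises.

review_minutes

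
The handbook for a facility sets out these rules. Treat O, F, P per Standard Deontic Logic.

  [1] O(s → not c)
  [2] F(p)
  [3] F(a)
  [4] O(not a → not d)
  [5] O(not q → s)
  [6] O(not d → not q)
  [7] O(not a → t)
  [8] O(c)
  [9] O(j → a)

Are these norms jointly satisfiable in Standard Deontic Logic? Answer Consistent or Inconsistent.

Inconsistent

Premise 8 states O(c) outright.
Premise 1 is O(s → not c); contrapositively O(c → not s). Since O(c) holds, K gives O(not s).
The contrapositive of premise 5 (O(not q → s)) is O(not s → q), and O(not s) is already established, so O(q).
Premise 6 is O(not d → not q); contrapositively O(q → d). Since O(q) holds, K gives O(d).
Premise 4, O(not a → not d), contraposes to O(d → a); with O(d) we get O(a).
Yet premise 3 is F(a), i.e. O(not a).
We now have both O(a) and O(not a) — a is simultaneously obligatory and forbidden, violating the D-axiom.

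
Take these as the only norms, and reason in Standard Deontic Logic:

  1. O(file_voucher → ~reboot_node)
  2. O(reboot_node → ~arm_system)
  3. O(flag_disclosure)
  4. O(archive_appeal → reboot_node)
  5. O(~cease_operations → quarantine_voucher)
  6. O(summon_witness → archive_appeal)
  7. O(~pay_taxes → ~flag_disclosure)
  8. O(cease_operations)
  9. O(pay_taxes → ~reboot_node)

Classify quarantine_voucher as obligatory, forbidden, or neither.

Neither

Premise 5 is O(~cease_operations → quarantine_voucher), but O(~cease_operations) is not derivable from the premises, so it does not yield O(quarantine_voucher).
No premise or chain of K-axiom applications forces O(quarantine_voucher), and none forces O(~quarantine_voucher). So quarantine_voucher is neither obligatory nor forbidden under these norms.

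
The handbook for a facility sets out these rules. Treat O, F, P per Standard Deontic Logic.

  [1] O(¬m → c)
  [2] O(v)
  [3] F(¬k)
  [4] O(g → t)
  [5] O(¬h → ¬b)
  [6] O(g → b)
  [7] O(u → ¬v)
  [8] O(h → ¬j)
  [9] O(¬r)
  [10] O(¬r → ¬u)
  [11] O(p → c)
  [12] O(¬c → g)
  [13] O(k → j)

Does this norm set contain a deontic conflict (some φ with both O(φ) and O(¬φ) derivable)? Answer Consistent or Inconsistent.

Consistent

Premise 7 is O(u → ¬v), but O(u) is not derivable from the premises, so it does not yield O(¬v).
So O(¬v) is not derivable, and the apparent clash with O(v) does not arise.
A world satisfying every obligation exists (e.g. b=false, c=true, g=false, h=false, j=true, k=true, m=false, p=false, r=false, t=false, u=false, v=true); no atom is both obligatory and forbidden, so the set is consistent.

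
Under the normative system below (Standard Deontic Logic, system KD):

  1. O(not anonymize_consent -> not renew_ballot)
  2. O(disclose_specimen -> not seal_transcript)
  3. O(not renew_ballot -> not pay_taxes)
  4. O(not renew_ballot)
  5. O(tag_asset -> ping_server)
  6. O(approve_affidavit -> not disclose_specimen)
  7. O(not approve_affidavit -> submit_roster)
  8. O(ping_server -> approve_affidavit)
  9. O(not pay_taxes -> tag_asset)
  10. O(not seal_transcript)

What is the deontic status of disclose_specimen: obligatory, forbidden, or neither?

Forbidden

Premise 4 states O(not renew_ballot) outright.
With premise 3, O(not renew_ballot -> not pay_taxes), the K-axiom yields O(not pay_taxes).
Premise 9 is O(not pay_taxes -> tag_asset); since O(not pay_taxes), deontic closure gives O(tag_asset).
With premise 5, O(tag_asset -> ping_server), the K-axiom yields O(ping_server).
Applying K to premise 8 (O(ping_server -> approve_affidavit)) and O(ping_server) yields O(approve_affidavit).
With premise 6, O(approve_affidavit -> not disclose_specimen), the K-axiom yields O(not disclose_specimen).
Premises 1, 2, 7, 10 do not contribute to this derivation.
Thus O(not disclose_specimen), which is F(disclose_specimen): disclose_specimen is forbidden.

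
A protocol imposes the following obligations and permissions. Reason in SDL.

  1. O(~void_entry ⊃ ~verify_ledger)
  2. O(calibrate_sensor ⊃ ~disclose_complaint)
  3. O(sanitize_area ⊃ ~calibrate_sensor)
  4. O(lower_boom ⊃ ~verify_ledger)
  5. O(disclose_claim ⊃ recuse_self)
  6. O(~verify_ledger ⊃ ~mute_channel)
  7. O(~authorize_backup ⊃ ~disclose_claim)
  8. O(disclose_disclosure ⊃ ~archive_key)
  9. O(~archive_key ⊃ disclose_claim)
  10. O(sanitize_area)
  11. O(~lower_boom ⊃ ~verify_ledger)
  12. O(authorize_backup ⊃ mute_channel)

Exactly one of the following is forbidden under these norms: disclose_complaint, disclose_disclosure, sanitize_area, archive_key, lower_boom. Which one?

disclose_disclosure

By case analysis on ~lower_boom: premise 11 gives O(~lower_boom ⊃ ~verify_ledger) and premise 4 gives O(lower_boom ⊃ ~verify_ledger), so O(~verify_ledger) either way.
From O(~verify_ledger) and premise 6, O(~verify_ledger ⊃ ~mute_channel), we obtain O(~mute_channel).
Premise 12 is O(authorize_backup ⊃ mute_channel); contrapositively O(~mute_channel ⊃ ~authorize_backup). Since O(~mute_channel) holds, K gives O(~authorize_backup).
From O(~authorize_backup) and premise 7, O(~authorize_backup ⊃ ~disclose_claim), we obtain O(~disclose_claim).
Premise 9 is O(~archive_key ⊃ disclose_claim); contrapositively O(~disclose_claim ⊃ archive_key). Since O(~disclose_claim) holds, K gives O(archive_key).
The contrapositive of premise 8 (O(disclose_disclosure ⊃ ~archive_key)) is O(archive_key ⊃ ~disclose_disclosure), and O(archive_key) is already established, so O(~disclose_disclosure).
So O(~disclose_disclosure) holds, i.e. disclose_disclosure is forbidden. None of the other listed options is forbidden under the premises.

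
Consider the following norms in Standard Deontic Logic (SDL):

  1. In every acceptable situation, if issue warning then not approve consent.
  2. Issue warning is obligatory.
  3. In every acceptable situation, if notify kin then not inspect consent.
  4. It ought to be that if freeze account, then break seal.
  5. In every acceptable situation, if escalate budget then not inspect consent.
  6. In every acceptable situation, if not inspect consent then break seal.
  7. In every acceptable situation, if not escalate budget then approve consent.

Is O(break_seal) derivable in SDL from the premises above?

Premise 2 states O(issue_warning) outright.
Premise 1 is O(issue_warning → ¬approve_consent); since O(issue_warning), deontic closure gives O(¬approve_consent).
Premise 7 is O(¬escalate_budget → approve_consent); contrapositively O(¬approve_consent → escalate_budget). Since O(¬approve_consent) holds, K gives O(escalate_budget).
With premise 5, O(escalate_budget → ¬inspect_consent), the K-axiom yields O(¬inspect_consent).
Applying K to premise 6 (O(¬inspect_consent → break_seal)) and O(¬inspect_consent) yields O(break_seal).
Premises 3, 4 do not contribute to this derivation.
So O(break_seal) follows.

Yes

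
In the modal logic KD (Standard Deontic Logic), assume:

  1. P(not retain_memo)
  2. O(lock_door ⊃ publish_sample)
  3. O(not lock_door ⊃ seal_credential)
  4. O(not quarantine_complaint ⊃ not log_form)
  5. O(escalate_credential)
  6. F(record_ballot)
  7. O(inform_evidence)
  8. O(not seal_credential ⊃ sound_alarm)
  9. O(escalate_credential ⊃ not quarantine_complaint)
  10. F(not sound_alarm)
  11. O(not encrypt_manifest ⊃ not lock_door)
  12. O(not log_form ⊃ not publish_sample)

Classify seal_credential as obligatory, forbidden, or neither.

From premise 5 we have O(escalate_credential).
Applying K to premise 9 (O(escalate_credential ⊃ not quarantine_complaint)) and O(escalate_credential) yields O(not quarantine_complaint).
Premise 4 is O(not quarantine_complaint ⊃ not log_form); since O(not quarantine_complaint), deontic closure gives O(not log_form).
Premise 12 is O(not log_form ⊃ not publish_sample); since O(not log_form), deontic closure gives O(not publish_sample).
Premise 2 is O(lock_door ⊃ publish_sample); contrapositively O(not publish_sample ⊃ not lock_door). Since O(not publish_sample) holds, K gives O(not lock_door).
With premise 3, O(not lock_door ⊃ seal_credential), the K-axiom yields O(seal_credential).
Premises 1, 6, 7, 8, 10, 11 do not contribute to this derivation.
Hence seal_credential is obligatory.

Obligatory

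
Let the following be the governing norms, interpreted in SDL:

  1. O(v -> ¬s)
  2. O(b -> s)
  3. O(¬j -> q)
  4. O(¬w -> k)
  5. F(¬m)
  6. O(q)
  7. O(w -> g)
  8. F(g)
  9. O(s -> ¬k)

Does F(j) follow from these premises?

No

Premise 3 is O(¬j -> q); even if O(q) held, inferring O(¬j) would be affirming the consequent — invalid.
No other premise forces O(¬j). An ideal world satisfying every premise can still have j true, so F(j) is not derivable.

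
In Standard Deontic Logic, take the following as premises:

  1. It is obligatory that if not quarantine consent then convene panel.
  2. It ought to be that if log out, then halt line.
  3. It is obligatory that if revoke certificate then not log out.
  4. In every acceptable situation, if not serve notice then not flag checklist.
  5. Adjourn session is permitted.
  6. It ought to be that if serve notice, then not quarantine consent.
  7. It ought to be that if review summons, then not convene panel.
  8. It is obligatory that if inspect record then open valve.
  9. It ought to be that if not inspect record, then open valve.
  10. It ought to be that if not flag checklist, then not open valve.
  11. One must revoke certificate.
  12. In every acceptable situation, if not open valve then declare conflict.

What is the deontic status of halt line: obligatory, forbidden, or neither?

Neither

Premise 2 is O(log_out → halt_line), but O(log_out) is not derivable from the premises, so it does not yield O(halt_line).
No premise or chain of K-axiom applications forces O(halt_line), and none forces O(¬halt_line). So halt_line is neither obligatory nor forbidden under these norms.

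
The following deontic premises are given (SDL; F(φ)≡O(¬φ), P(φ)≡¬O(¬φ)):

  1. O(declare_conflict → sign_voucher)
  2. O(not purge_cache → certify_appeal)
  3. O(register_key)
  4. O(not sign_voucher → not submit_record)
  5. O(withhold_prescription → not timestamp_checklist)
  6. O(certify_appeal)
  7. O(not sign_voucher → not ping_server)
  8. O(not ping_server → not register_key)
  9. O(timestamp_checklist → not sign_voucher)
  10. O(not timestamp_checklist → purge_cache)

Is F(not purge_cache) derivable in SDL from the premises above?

From premise 3 we have O(register_key).
Premise 8 is O(not ping_server → not register_key); contrapositively O(register_key → ping_server). Since O(register_key) holds, K gives O(ping_server).
Premise 7 is O(not sign_voucher → not ping_server); contrapositively O(ping_server → sign_voucher). Since O(ping_server) holds, K gives O(sign_voucher).
Premise 9, O(timestamp_checklist → not sign_voucher), contraposes to O(sign_voucher → not timestamp_checklist); with O(sign_voucher) we get O(not timestamp_checklist).
From O(not timestamp_checklist) and premise 10, O(not timestamp_checklist → purge_cache), we obtain O(purge_cache).
Premises 1, 2, 4, 5, 6 do not contribute to this derivation.
So O(purge_cache) holds, i.e. F(not purge_cache). The claim follows.

Yes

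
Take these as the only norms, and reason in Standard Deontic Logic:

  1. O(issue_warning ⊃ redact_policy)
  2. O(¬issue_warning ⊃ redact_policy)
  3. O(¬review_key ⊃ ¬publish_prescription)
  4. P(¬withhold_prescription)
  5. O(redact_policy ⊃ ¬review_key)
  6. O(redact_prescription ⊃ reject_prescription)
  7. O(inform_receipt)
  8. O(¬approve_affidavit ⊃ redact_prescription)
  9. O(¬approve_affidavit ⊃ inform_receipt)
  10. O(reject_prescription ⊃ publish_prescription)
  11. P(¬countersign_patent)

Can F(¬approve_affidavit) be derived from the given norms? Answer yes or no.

Premises 2 and 1 are O(¬issue_warning ⊃ redact_policy) and O(issue_warning ⊃ redact_policy); every ideal world satisfies ¬issue_warning or issue_warning, so in either case redact_policy holds — hence O(redact_policy).
From O(redact_policy) and premise 5, O(redact_policy ⊃ ¬review_key), we obtain O(¬review_key).
From O(¬review_key) and premise 3, O(¬review_key ⊃ ¬publish_prescription), we obtain O(¬publish_prescription).
The contrapositive of premise 10 (O(reject_prescription ⊃ publish_prescription)) is O(¬publish_prescription ⊃ ¬reject_prescription), and O(¬publish_prescription) is already established, so O(¬reject_prescription).
Premise 6, O(redact_prescription ⊃ reject_prescription), contraposes to O(¬reject_prescription ⊃ ¬redact_prescription); with O(¬reject_prescription) we get O(¬redact_prescription).
Premise 8, O(¬approve_affidavit ⊃ redact_prescription), contraposes to O(¬redact_prescription ⊃ approve_affidavit); with O(¬redact_prescription) we get O(approve_affidavit).
Premises 4, 7, 9, 11 do not contribute to this derivation.
So O(approve_affidavit) holds, i.e. F(¬approve_affidavit). The claim follows.

Yes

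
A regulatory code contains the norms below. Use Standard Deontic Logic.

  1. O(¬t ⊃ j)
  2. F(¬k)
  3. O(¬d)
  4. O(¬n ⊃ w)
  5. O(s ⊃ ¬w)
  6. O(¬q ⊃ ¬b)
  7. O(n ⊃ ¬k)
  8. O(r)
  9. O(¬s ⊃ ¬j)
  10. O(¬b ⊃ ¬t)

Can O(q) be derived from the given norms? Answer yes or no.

Yes

Premise 2 is F(¬k), i.e. O(k).
The contrapositive of premise 7 (O(n ⊃ ¬k)) is O(k ⊃ ¬n), and O(k) is already established, so O(¬n).
From O(¬n) and premise 4, O(¬n ⊃ w), we obtain O(w).
The contrapositive of premise 5 (O(s ⊃ ¬w)) is O(w ⊃ ¬s), and O(w) is already established, so O(¬s).
Premise 9 is O(¬s ⊃ ¬j); since O(¬s), deontic closure gives O(¬j).
Premise 1, O(¬t ⊃ j), contraposes to O(¬j ⊃ t); with O(¬j) we get O(t).
Premise 10, O(¬b ⊃ ¬t), contraposes to O(t ⊃ b); with O(t) we get O(b).
Premise 6, O(¬q ⊃ ¬b), contraposes to O(b ⊃ q); with O(b) we get O(q).
Premises 3, 8 do not contribute to this derivation.
So O(q) follows.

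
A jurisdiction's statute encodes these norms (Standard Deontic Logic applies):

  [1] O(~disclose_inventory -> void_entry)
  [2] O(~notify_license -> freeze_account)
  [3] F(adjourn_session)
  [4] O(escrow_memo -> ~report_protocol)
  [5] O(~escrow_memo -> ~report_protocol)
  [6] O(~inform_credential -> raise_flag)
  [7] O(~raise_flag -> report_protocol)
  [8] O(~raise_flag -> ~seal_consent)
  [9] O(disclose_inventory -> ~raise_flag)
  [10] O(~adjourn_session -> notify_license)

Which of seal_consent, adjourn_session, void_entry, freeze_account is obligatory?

Premises 5 and 4 cover both cases: O(~escrow_memo -> ~report_protocol) and O(escrow_memo -> ~report_protocol). Since ~escrow_memo ∨ escrow_memo is a tautology, O(~report_protocol) follows.
Premise 7, O(~raise_flag -> report_protocol), contraposes to O(~report_protocol -> raise_flag); with O(~report_protocol) we get O(raise_flag).
The contrapositive of premise 9 (O(disclose_inventory -> ~raise_flag)) is O(raise_flag -> ~disclose_inventory), and O(raise_flag) is already established, so O(~disclose_inventory).
From O(~disclose_inventory) and premise 1, O(~disclose_inventory -> void_entry), we obtain O(void_entry).
So O(void_entry) holds — void_entry is obligatory. None of the other listed options is made obligatory by any chain of premises.

void_entry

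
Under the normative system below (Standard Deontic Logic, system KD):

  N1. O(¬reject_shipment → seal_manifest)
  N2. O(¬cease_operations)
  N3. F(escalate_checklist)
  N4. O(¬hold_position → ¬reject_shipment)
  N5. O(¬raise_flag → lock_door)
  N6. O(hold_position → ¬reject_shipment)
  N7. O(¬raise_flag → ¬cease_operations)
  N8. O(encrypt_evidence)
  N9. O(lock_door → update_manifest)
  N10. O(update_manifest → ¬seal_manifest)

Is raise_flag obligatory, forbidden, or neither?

Obligatory

By case analysis on ¬hold_position: premise 4 gives O(¬hold_position → ¬reject_shipment) and premise 6 gives O(hold_position → ¬reject_shipment), so O(¬reject_shipment) either way.
Applying K to premise 1 (O(¬reject_shipment → seal_manifest)) and O(¬reject_shipment) yields O(seal_manifest).
The contrapositive of premise 10 (O(update_manifest → ¬seal_manifest)) is O(seal_manifest → ¬update_manifest), and O(seal_manifest) is already established, so O(¬update_manifest).
Premise 9 is O(lock_door → update_manifest); contrapositively O(¬update_manifest → ¬lock_door). Since O(¬update_manifest) holds, K gives O(¬lock_door).
The contrapositive of premise 5 (O(¬raise_flag → lock_door)) is O(¬lock_door → raise_flag), and O(¬lock_door) is already established, so O(raise_flag).
Premises 2, 3, 7, 8 do not contribute to this derivation.
Hence raise_flag is obligatory.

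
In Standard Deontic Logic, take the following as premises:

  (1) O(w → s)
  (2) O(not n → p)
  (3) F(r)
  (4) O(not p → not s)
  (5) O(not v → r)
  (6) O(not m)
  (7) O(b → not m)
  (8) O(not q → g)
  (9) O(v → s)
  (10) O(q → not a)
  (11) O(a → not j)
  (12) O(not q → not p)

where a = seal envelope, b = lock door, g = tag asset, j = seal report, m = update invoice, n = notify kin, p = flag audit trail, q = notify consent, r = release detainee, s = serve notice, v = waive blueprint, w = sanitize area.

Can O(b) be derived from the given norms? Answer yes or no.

No

Premise 7 is O(b → not m); even if O(not m) held, inferring O(b) would be affirming the consequent — invalid.
No other premise forces O(b). An ideal world satisfying every premise can still have b false, so O(b) is not derivable.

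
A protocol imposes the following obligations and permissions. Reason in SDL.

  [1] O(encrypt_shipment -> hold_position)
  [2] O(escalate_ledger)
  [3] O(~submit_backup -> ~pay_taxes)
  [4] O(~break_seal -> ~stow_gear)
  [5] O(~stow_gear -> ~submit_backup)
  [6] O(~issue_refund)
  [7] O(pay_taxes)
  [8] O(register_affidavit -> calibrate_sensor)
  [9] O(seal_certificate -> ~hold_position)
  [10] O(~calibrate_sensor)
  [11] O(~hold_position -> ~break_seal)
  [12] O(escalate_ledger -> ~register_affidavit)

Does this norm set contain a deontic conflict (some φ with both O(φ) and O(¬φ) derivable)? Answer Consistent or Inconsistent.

Premise 8 is O(register_affidavit -> calibrate_sensor), but O(register_affidavit) is not derivable from the premises, so it does not yield O(calibrate_sensor).
So O(calibrate_sensor) is not derivable, and the apparent clash with O(~calibrate_sensor) does not arise.
A world satisfying every obligation exists (e.g. break_seal=true, calibrate_sensor=false, encrypt_shipment=false, escalate_ledger=true, hold_position=true, issue_refund=false, pay_taxes=true, register_affidavit=false, seal_certificate=false, stow_gear=true, submit_backup=true); no atom is both obligatory and forbidden, so the set is consistent.

Consistent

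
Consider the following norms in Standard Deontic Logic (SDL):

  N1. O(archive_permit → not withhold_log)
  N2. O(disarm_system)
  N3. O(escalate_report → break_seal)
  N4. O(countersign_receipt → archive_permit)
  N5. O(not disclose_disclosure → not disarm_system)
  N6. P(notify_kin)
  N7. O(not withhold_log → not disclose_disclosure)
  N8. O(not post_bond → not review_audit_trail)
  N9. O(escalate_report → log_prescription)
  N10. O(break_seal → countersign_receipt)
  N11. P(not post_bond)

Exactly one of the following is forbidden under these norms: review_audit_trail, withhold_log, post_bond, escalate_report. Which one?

Premise 2 gives O(disarm_system).
The contrapositive of premise 5 (O(not disclose_disclosure → not disarm_system)) is O(disarm_system → disclose_disclosure), and O(disarm_system) is already established, so O(disclose_disclosure).
Premise 7 is O(not withhold_log → not disclose_disclosure); contrapositively O(disclose_disclosure → withhold_log). Since O(disclose_disclosure) holds, K gives O(withhold_log).
The contrapositive of premise 1 (O(archive_permit → not withhold_log)) is O(withhold_log → not archive_permit), and O(withhold_log) is already established, so O(not archive_permit).
Premise 4 is O(countersign_receipt → archive_permit); contrapositively O(not archive_permit → not countersign_receipt). Since O(not archive_permit) holds, K gives O(not countersign_receipt).
The contrapositive of premise 10 (O(break_seal → countersign_receipt)) is O(not countersign_receipt → not break_seal), and O(not countersign_receipt) is already established, so O(not break_seal).
Premise 3, O(escalate_report → break_seal), contraposes to O(not break_seal → not escalate_report); with O(not break_seal) we get O(not escalate_report).
So O(not escalate_report) holds, i.e. escalate_report is forbidden. None of the other listed options is forbidden under the premises.

escalate_report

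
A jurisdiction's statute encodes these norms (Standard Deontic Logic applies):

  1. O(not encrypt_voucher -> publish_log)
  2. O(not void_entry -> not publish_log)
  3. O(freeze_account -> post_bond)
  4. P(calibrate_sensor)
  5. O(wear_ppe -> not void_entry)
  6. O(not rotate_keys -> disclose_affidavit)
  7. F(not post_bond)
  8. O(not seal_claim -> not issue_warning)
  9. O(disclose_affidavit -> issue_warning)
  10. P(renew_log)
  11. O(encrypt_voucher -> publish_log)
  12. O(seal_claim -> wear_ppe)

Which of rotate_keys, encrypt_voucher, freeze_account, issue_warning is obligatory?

By case analysis on not encrypt_voucher: premise 1 gives O(not encrypt_voucher -> publish_log) and premise 11 gives O(encrypt_voucher -> publish_log), so O(publish_log) either way.
Premise 2 is O(not void_entry -> not publish_log); contrapositively O(publish_log -> void_entry). Since O(publish_log) holds, K gives O(void_entry).
The contrapositive of premise 5 (O(wear_ppe -> not void_entry)) is O(void_entry -> not wear_ppe), and O(void_entry) is already established, so O(not wear_ppe).
Premise 12, O(seal_claim -> wear_ppe), contraposes to O(not wear_ppe -> not seal_claim); with O(not wear_ppe) we get O(not seal_claim).
With premise 8, O(not seal_claim -> not issue_warning), the K-axiom yields O(not issue_warning).
Premise 9 is O(disclose_affidavit -> issue_warning); contrapositively O(not issue_warning -> not disclose_affidavit). Since O(not issue_warning) holds, K gives O(not disclose_affidavit).
Premise 6, O(not rotate_keys -> disclose_affidavit), contraposes to O(not disclose_affidavit -> rotate_keys); with O(not disclose_affidavit) we get O(rotate_keys).
So O(rotate_keys) holds — rotate_keys is obligatory. None of the other listed options is made obligatory by any chain of premises.

rotate_keys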